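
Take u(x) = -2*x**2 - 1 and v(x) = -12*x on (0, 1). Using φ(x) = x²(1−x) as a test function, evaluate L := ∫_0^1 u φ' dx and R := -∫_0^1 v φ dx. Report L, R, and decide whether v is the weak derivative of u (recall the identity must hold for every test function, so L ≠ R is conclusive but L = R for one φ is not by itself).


LHS = 1/5, RHS = 3/5. No, v is not the weak derivative of u.

u(x) = -2*x**2 - 1, classical derivative u'(x) = -4*x.
φ(x) = x²(1−x), so φ'(x) = x*(2 - 3*x).
Note φ(0) = φ(1) = 0, so the boundary term u·φ vanishes.
LHS = ∫_0^1 u(x) φ'(x) dx = ∫_0^1 (6*x^4 - 4*x^3 + 3*x^2 - 2*x) dx. Term by term:
  ∫_0^1 6*x^4 dx = 6/5;  ∫_0^1 -4*x^3 dx = -1;  ∫_0^1 3*x^2 dx = 1;
  ∫_0^1 -2*x dx = -1.
Sum: 6/5 − 1 + 1 − 1 = 1/5.
So LHS = 1/5.
∫_0^1 v(x) φ(x) dx = ∫_0^1 (12*x^4 - 12*x^3) dx. Term by term:
  ∫_0^1 12*x^4 dx = 12/5;  ∫_0^1 -12*x^3 dx = -3.
Sum: 12/5 − 3 = -3/5.
So RHS = -∫_0^1 v(x) φ(x) dx = 3/5.
LHS − RHS = -2/5 ≠ 0, so the identity fails.
(For a valid weak derivative the identity must hold for EVERY test function, in particular this one. The failure shows v is NOT the weak derivative of u.)
Correct weak derivative would be u'(x) = -4*x.


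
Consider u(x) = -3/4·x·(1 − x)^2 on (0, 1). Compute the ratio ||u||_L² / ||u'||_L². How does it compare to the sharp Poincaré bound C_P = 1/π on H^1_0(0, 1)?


||u||_L² / ||u'||_L² = sqrt(14)/14 < C_P = 1/π.

u(x) = -3/4·x·(1 − x)^2, so u'(x) = -9*x^2/4 + 3*x - 3/4.
u(x) = -3/4·x·(1 − x)^2 vanishes at x = 0 and x = 1, so u ∈ H^1_0(0, 1). Differentiate via the product rule and integrate the resulting polynomials term by term.
  ∫_0^1 u² dx = ∫_0^1 (9*x^6/16 - 9*x^5/4 + 27*x^4/8 - 9*x^3/4 + 9*x^2/16) dx. Term by term:
    ∫_0^1 9*x^6/16 dx = 9/112;  ∫_0^1 -9*x^5/4 dx = -3/8;  ∫_0^1 27*x^4/8 dx = 27/40;
    ∫_0^1 -9*x^3/4 dx = -9/16;  ∫_0^1 9*x^2/16 dx = 3/16.
  Sum: 9/112 − 3/8 + 27/40 − 9/16 + 3/16 = 3/560.
  ∫_0^1 (u')² dx = ∫_0^1 (81*x^4/16 - 27*x^3/2 + 99*x^2/8 - 9*x/2 + 9/16) dx. Term by term:
    ∫_0^1 81*x^4/16 dx = 81/80;  ∫_0^1 -27*x^3/2 dx = -27/8;  ∫_0^1 99*x^2/8 dx = 33/8;
    ∫_0^1 -9*x/2 dx = -9/4;  ∫_0^1 9/16 dx = 9/16.
  Sum: 81/80 − 27/8 + 33/8 − 9/4 + 9/16 = 3/40.
∫_0^1 u² dx = 3/560, so ||u||_L² = sqrt(105)/140.
∫_0^1 (u')² dx = 3/40, so ||u'||_L² = sqrt(30)/20.
Ratio ||u||_L² / ||u'||_L² = sqrt(14)/14.
Sharp Poincaré constant on H^1_0(0, 1) is C_P = L/π = 1/π, achieved by sin(π·x).
A polynomial bump cannot attain the sharp Poincaré constant (only the first sine eigenfunction does), so the ratio is strictly less than C_P, consistent with ||u||_L² ≤ C_P ||u'||_L².


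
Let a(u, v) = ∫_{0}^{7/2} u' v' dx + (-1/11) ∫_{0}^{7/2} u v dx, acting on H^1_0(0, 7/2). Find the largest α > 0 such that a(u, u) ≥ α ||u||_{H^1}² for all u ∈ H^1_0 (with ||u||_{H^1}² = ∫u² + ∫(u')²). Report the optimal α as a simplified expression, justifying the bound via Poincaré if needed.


α = (-49 + 44*π^2)/(11*(4*π^2 + 49))

Coercivity of a(·,·) on H^1_0(0, 7/2) means a(u, u) ≥ α ||u||_{H^1}² for every u ∈ H^1_0.
The interval has length L = 7/2, and Poincaré/coercivity depend only on L. Here a(u, u) = ∫(u')² + (-1/11)·∫u².
Here c = -1/11 < 0 with |c| < (π/L)² = 4*π^2/49, so coercivity still holds. The condition a(u,u) ≥ α||u||_{H^1}² reads (1−α)∫(u')² ≥ (α−c)∫u². Any admissible α is ≤ 1 (rapidly oscillating u have ∫u²/∫(u')² → 0), and α = 1 would force 0 ≥ (1−c)∫u², impossible since c < 1; so 1−α > 0. By the sharp Poincaré inequality on H^1_0 of an interval of length L, ∫(u')² ≥ (π/L)²∫u² with equality for the first sine mode sin(π(x−x₀)/L) (x₀ the left endpoint), so the inequality holds for all u iff (1−α)(π/L)² ≥ α − c, i.e. α ≤ ((π/L)² + c)/((π/L)² + 1) = (1 + c(L/π)²)/(1 + (L/π)²). (Direct route, valid since c ≤ 0: Poincaré gives c∫u² ≥ c(L/π)²∫(u')², so a(u,u) ≥ (1 + c(L/π)²)∫(u')², while ||u||_{H^1}² ≤ (1 + (L/π)²)∫(u')²; dividing yields the same α.) With (π/L)² = 4*π^2/49 and c = -1/11, the largest admissible constant is α = ((π/L)² + c)/((π/L)² + 1).
Simplifying, α = (-49 + 44*π^2)/(11*(4*π^2 + 49)).


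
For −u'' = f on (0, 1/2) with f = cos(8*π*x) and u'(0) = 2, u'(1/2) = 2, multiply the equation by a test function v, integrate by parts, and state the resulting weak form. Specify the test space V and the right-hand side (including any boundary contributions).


V = H^1(0, 1/2) (v unrestricted at boundary; u is determined up to an additive constant); weak form: ∫_0^1/2 u'v' dx = ∫_0^1/2 (cos(8*π*x)) v dx + 2·v(1/2) − 2·v(0) for all v ∈ V.

Multiply both sides by a test function v and integrate from 0 to 1/2:
  ∫_0^1/2 −u''(x) v(x) dx = ∫_0^1/2 f(x) v(x) dx.
Integrate the LHS by parts once:
  ∫_0^1/2 −u'' v dx = −[u'(x) v(x)]_0^1/2 + ∫_0^1/2 u'(x) v'(x) dx.
Thus ∫_0^1/2 u'(x) v'(x) dx = ∫_0^1/2 f(x) v(x) dx + [u'(x) v(x)]_0^1/2.
Choose V so that boundary terms are either known or forced to vanish.
u has inhomogeneous Neumann u'(0) = 2, u'(1/2) = 2. [u' v]_0^1/2 = (2)·v(1/2) − (2)·v(0) = 2·v(1/2) − 2·v(0). Take V = H^1(0, 1/2); boundary term becomes part of RHS.
Weak formulation: find u (satisfying any essential BC) such that ∫_0^1/2 u'(x) v'(x) dx = ∫_0^1/2 f v dx + 2·v(1/2) − 2·v(0) for all v ∈ V (Neumann data are natural BCs: they enter the RHS as boundary terms).
Substituting f(x) = cos(8*π*x), the right-hand side is ∫_0^1/2 (cos(8*π*x)) v dx + 2·v(1/2) − 2·v(0).
Compatibility check (pure Neumann): taking v ≡ 1 ∈ V gives 0 = ∫_0^1/2 f dx + (2) − (2), i.e. ∫_0^1/2 f dx must equal u'(0) − u'(1/2) = 0. Indeed ∫_0^1/2 (cos(8*π*x)) dx = 0, so the data are compatible. The solution is then unique only up to an additive constant (fix it e.g. by requiring ∫_0^1/2 u dx = 0).


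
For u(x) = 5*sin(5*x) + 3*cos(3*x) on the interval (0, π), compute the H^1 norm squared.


||u||_{H^1(0,π)}^2 = 370*π

u'(x) = -9*sin(3*x) + 25*cos(5*x).
Expand u² and (u')² and integrate term by term on (0, π), using: for integers n ≥ 1, ∫_0^π sin²(nx) dx = ∫_0^π cos²(nx) dx = π/2; for n ≠ n', ∫_0^π sin(nx)sin(n'x) dx = ∫_0^π cos(nx)cos(n'x) dx = 0; and by product-to-sum, ∫_0^π sin(nx)cos(n'x) dx = ½∫_0^π [sin((n+n')x) + sin((n−n')x)] dx, which is 0 when n+n' is even and 2n/(n²−n'²) when n+n' is odd (it need not vanish on (0, π)).
  u² squared terms: (3)²·∫cos(3x)² dx = 9·π/2 = 9*π/2;  (5)²·∫sin(5x)² dx = 25·π/2 = 25*π/2.
  u² cross terms: 2·(3)·(5)·∫cos(3x)·sin(5x) dx = 30·(0) = 0.
  So ∫_0^π u² dx = 9*π/2 + 25*π/2 + 0 = 17*π.
  (u')² squared terms: (-9)²·∫sin(3x)² dx = 81·π/2 = 81*π/2;  (25)²·∫cos(5x)² dx = 625·π/2 = 625*π/2.
  (u')² cross terms: 2·(-9)·(25)·∫sin(3x)·cos(5x) dx = -450·(0) = 0.
  So ∫_0^π (u')² dx = 81*π/2 + 625*π/2 + 0 = 353*π.
||u||_{H^1}^2 = (17*π) + (353*π) = 370*π.


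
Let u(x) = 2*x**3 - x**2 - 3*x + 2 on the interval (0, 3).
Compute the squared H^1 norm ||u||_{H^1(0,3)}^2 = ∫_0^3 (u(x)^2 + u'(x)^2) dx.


||u||_{H^1}^2 = 22011/14

The H^1 norm (squared) on an interval (0, L) is
  ||u||_{H^1}^2 = ∫_0^L u(x)^2 dx + ∫_0^L u'(x)^2 dx.
Compute u'(x) = 6*x**2 - 2*x - 3.
Then u(x)^2 = 4*x**6 - 4*x**5 - 11*x**4 + 14*x**3 + 5*x**2 - 12*x + 4 and u'(x)^2 = 36*x**4 - 24*x**3 - 32*x**2 + 12*x + 9.
Integrate each monomial from 0 to 3 using ∫_0^3 c·x^n dx = c·3^(n+1)/(n+1):
  ∫_0^3 u(x)^2 dx = ∫_0^3 (4*x^6 - 4*x^5 - 11*x^4 + 14*x^3 + 5*x^2 - 12*x + 4) dx. Term by term:
    ∫_0^3 4*x^6 dx = 8748/7;  ∫_0^3 -4*x^5 dx = -486;  ∫_0^3 -11*x^4 dx = -2673/5;
    ∫_0^3 14*x^3 dx = 567/2;  ∫_0^3 5*x^2 dx = 45;  ∫_0^3 -12*x dx = -54;
    ∫_0^3 4 dx = 12.
  Sum: 8748/7 − 486 − 2673/5 + 567/2 + 45 − 54 + 12 = 36093/70.
  ∫_0^3 u'(x)^2 dx = ∫_0^3 (36*x^4 - 24*x^3 - 32*x^2 + 12*x + 9) dx. Term by term:
    ∫_0^3 36*x^4 dx = 8748/5;  ∫_0^3 -24*x^3 dx = -486;  ∫_0^3 -32*x^2 dx = -288;
    ∫_0^3 12*x dx = 54;  ∫_0^3 9 dx = 27.
  Sum: 8748/5 − 486 − 288 + 54 + 27 = 5283/5.
Adding: ||u||_{H^1}^2 = 36093/70 + 5283/5 = 22011/14.


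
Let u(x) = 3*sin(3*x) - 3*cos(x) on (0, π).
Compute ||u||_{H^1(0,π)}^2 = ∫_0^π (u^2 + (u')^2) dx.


||u||_{H^1(0,π)}^2 = 54*π

u'(x) = 3*sin(x) + 9*cos(3*x).
Expand u² and (u')² and integrate term by term on (0, π), using: for integers n ≥ 1, ∫_0^π sin²(nx) dx = ∫_0^π cos²(nx) dx = π/2; for n ≠ n', ∫_0^π sin(nx)sin(n'x) dx = ∫_0^π cos(nx)cos(n'x) dx = 0; and by product-to-sum, ∫_0^π sin(nx)cos(n'x) dx = ½∫_0^π [sin((n+n')x) + sin((n−n')x)] dx, which is 0 when n+n' is even and 2n/(n²−n'²) when n+n' is odd (it need not vanish on (0, π)).
  u² squared terms: (-3)²·∫cos(x)² dx = 9·π/2 = 9*π/2;  (3)²·∫sin(3x)² dx = 9·π/2 = 9*π/2.
  u² cross terms: 2·(-3)·(3)·∫cos(x)·sin(3x) dx = -18·(0) = 0.
  So ∫_0^π u² dx = 9*π/2 + 9*π/2 + 0 = 9*π.
  (u')² squared terms: (3)²·∫sin(x)² dx = 9·π/2 = 9*π/2;  (9)²·∫cos(3x)² dx = 81·π/2 = 81*π/2.
  (u')² cross terms: 2·(3)·(9)·∫sin(x)·cos(3x) dx = 54·(0) = 0.
  So ∫_0^π (u')² dx = 9*π/2 + 81*π/2 + 0 = 45*π.
||u||_{H^1}^2 = (9*π) + (45*π) = 54*π.


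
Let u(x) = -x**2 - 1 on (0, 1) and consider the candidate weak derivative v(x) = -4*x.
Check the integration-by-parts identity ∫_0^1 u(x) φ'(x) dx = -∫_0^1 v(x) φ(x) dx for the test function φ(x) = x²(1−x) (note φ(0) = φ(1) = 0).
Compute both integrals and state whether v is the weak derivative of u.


LHS = 1/10, RHS = 1/5. No, v is not the weak derivative of u.

u(x) = -x**2 - 1, classical derivative u'(x) = -2*x.
φ(x) = x²(1−x), so φ'(x) = x*(2 - 3*x).
Note φ(0) = φ(1) = 0, so the boundary term u·φ vanishes.
LHS = ∫_0^1 u(x) φ'(x) dx = ∫_0^1 (3*x^4 - 2*x^3 + 3*x^2 - 2*x) dx. Term by term:
  ∫_0^1 3*x^4 dx = 3/5;  ∫_0^1 -2*x^3 dx = -1/2;  ∫_0^1 3*x^2 dx = 1;
  ∫_0^1 -2*x dx = -1.
Sum: 3/5 − 1/2 + 1 − 1 = 1/10.
So LHS = 1/10.
∫_0^1 v(x) φ(x) dx = ∫_0^1 (4*x^4 - 4*x^3) dx. Term by term:
  ∫_0^1 4*x^4 dx = 4/5;  ∫_0^1 -4*x^3 dx = -1.
Sum: 4/5 − 1 = -1/5.
So RHS = -∫_0^1 v(x) φ(x) dx = 1/5.
LHS − RHS = -1/10 ≠ 0, so the identity fails.
(For a valid weak derivative the identity must hold for EVERY test function, in particular this one. The failure shows v is NOT the weak derivative of u.)
Correct weak derivative would be u'(x) = -2*x.


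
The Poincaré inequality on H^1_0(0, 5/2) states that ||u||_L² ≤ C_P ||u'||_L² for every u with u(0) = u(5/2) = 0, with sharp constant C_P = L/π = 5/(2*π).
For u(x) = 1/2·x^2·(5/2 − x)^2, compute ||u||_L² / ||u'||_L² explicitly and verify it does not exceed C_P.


||u||_L² / ||u'||_L² = 5*sqrt(3)/12 < C_P = 5/(2*π).

u(x) = 1/2·x^2·(5/2 − x)^2, so u'(x) = x*(2*x - 5)*(4*x - 5)/4.
u(x) = 1/2·x^2·(5/2 − x)^2 vanishes at x = 0 and x = 5/2, so u ∈ H^1_0(0, 5/2). Differentiate via the product rule and integrate the resulting polynomials term by term.
  ∫_0^5/2 u² dx = ∫_0^5/2 (x^8/4 - 5*x^7/2 + 75*x^6/8 - 125*x^5/8 + 625*x^4/64) dx. Term by term:
    ∫_0^5/2 x^8/4 dx = 1953125/18432;  ∫_0^5/2 -5*x^7/2 dx = -1953125/4096;  ∫_0^5/2 75*x^6/8 dx = 5859375/7168;
    ∫_0^5/2 -125*x^5/8 dx = -1953125/3072;  ∫_0^5/2 625*x^4/64 dx = 390625/2048.
  Sum: 1953125/18432 − 1953125/4096 + 5859375/7168 − 1953125/3072 + 390625/2048 = 390625/258048.
  ∫_0^5/2 (u')² dx = ∫_0^5/2 (4*x^6 - 30*x^5 + 325*x^4/4 - 375*x^3/4 + 625*x^2/16) dx. Term by term:
    ∫_0^5/2 4*x^6 dx = 78125/224;  ∫_0^5/2 -30*x^5 dx = -78125/64;  ∫_0^5/2 325*x^4/4 dx = 203125/128;
    ∫_0^5/2 -375*x^3/4 dx = -234375/256;  ∫_0^5/2 625*x^2/16 dx = 78125/384.
  Sum: 78125/224 − 78125/64 + 203125/128 − 234375/256 + 78125/384 = 15625/5376.
∫_0^5/2 u² dx = 390625/258048, so ||u||_L² = 625*sqrt(7)/1344.
∫_0^5/2 (u')² dx = 15625/5376, so ||u'||_L² = 125*sqrt(21)/336.
Ratio ||u||_L² / ||u'||_L² = 5*sqrt(3)/12.
Sharp Poincaré constant on H^1_0(0, 5/2) is C_P = L/π = 5/(2*π), achieved by sin(2*π/5·x).
A polynomial bump cannot attain the sharp Poincaré constant (only the first sine eigenfunction does), so the ratio is strictly less than C_P, consistent with ||u||_L² ≤ C_P ||u'||_L².


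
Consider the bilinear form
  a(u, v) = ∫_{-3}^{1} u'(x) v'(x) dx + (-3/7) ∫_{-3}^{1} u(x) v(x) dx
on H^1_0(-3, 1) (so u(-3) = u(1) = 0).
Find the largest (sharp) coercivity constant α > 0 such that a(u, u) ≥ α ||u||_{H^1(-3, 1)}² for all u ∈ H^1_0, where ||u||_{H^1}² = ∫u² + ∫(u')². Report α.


α = (-48/7 + π^2)/(π^2 + 16)

Coercivity of a(·,·) on H^1_0(-3, 1) means a(u, u) ≥ α ||u||_{H^1}² for every u ∈ H^1_0.
The interval has length L = 4, and Poincaré/coercivity depend only on L. Here a(u, u) = ∫(u')² + (-3/7)·∫u².
Here c = -3/7 < 0 with |c| < (π/L)² = π^2/16, so coercivity still holds. The condition a(u,u) ≥ α||u||_{H^1}² reads (1−α)∫(u')² ≥ (α−c)∫u². Any admissible α is ≤ 1 (rapidly oscillating u have ∫u²/∫(u')² → 0), and α = 1 would force 0 ≥ (1−c)∫u², impossible since c < 1; so 1−α > 0. By the sharp Poincaré inequality on H^1_0 of an interval of length L, ∫(u')² ≥ (π/L)²∫u² with equality for the first sine mode sin(π(x−x₀)/L) (x₀ the left endpoint), so the inequality holds for all u iff (1−α)(π/L)² ≥ α − c, i.e. α ≤ ((π/L)² + c)/((π/L)² + 1) = (1 + c(L/π)²)/(1 + (L/π)²). (Direct route, valid since c ≤ 0: Poincaré gives c∫u² ≥ c(L/π)²∫(u')², so a(u,u) ≥ (1 + c(L/π)²)∫(u')², while ||u||_{H^1}² ≤ (1 + (L/π)²)∫(u')²; dividing yields the same α.) With (π/L)² = π^2/16 and c = -3/7, the largest admissible constant is α = ((π/L)² + c)/((π/L)² + 1).
Simplifying, α = (-48/7 + π^2)/(π^2 + 16).


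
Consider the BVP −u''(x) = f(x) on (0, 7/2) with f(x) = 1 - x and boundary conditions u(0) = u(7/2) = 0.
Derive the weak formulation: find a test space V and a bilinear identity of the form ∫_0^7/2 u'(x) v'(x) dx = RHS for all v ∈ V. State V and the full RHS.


V = H^1_0(0, 7/2) (so v(0) = v(7/2) = 0); weak form: ∫_0^7/2 u'v' dx = ∫_0^7/2 (1 - x) v dx for all v ∈ V.

Multiply both sides by a test function v and integrate from 0 to 7/2:
  ∫_0^7/2 −u''(x) v(x) dx = ∫_0^7/2 f(x) v(x) dx.
Integrate the LHS by parts once:
  ∫_0^7/2 −u'' v dx = −[u'(x) v(x)]_0^7/2 + ∫_0^7/2 u'(x) v'(x) dx.
Thus ∫_0^7/2 u'(x) v'(x) dx = ∫_0^7/2 f(x) v(x) dx + [u'(x) v(x)]_0^7/2.
Choose V so that boundary terms are either known or forced to vanish.
u is Dirichlet: u(0) = u(7/2) = 0. Let V = H^1_0(0, 7/2); then v(0) = v(7/2) = 0, and [u' v]_0^7/2 = 0.
Weak formulation: find u (satisfying any essential BC) such that ∫_0^7/2 u'(x) v'(x) dx = ∫_0^7/2 f v dx for all v ∈ V.
Substituting f(x) = 1 - x, the right-hand side is ∫_0^7/2 (1 - x) v dx.


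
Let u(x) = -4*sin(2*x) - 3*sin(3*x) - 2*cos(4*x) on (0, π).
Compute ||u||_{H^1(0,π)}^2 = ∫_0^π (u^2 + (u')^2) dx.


||u||_{H^1(0,π)}^2 = -1224/7 + 119*π

u'(x) = 8*sin(4*x) - 8*cos(2*x) - 9*cos(3*x).
Expand u² and (u')² and integrate term by term on (0, π), using: for integers n ≥ 1, ∫_0^π sin²(nx) dx = ∫_0^π cos²(nx) dx = π/2; for n ≠ n', ∫_0^π sin(nx)sin(n'x) dx = ∫_0^π cos(nx)cos(n'x) dx = 0; and by product-to-sum, ∫_0^π sin(nx)cos(n'x) dx = ½∫_0^π [sin((n+n')x) + sin((n−n')x)] dx, which is 0 when n+n' is even and 2n/(n²−n'²) when n+n' is odd (it need not vanish on (0, π)).
  u² squared terms: (-4)²·∫sin(2x)² dx = 16·π/2 = 8*π;  (-3)²·∫sin(3x)² dx = 9·π/2 = 9*π/2;  (-2)²·∫cos(4x)² dx = 4·π/2 = 2*π.
  u² cross terms: 2·(-4)·(-3)·∫sin(2x)·sin(3x) dx = 24·(0) = 0;  2·(-4)·(-2)·∫sin(2x)·cos(4x) dx = 16·(0) = 0;  2·(-3)·(-2)·∫sin(3x)·cos(4x) dx = 12·(-6/7) = -72/7.
  So ∫_0^π u² dx = 8*π + 9*π/2 + 2*π + 0 + 0 − 72/7 = -72/7 + 29*π/2.
  (u')² squared terms: (-9)²·∫cos(3x)² dx = 81·π/2 = 81*π/2;  (-8)²·∫cos(2x)² dx = 64·π/2 = 32*π;  (8)²·∫sin(4x)² dx = 64·π/2 = 32*π.
  (u')² cross terms: 2·(-9)·(-8)·∫cos(3x)·cos(2x) dx = 144·(0) = 0;  2·(-9)·(8)·∫cos(3x)·sin(4x) dx = -144·(8/7) = -1152/7;  2·(-8)·(8)·∫cos(2x)·sin(4x) dx = -128·(0) = 0.
  So ∫_0^π (u')² dx = 81*π/2 + 32*π + 32*π + 0 − 1152/7 + 0 = -1152/7 + 209*π/2.
||u||_{H^1}^2 = (-72/7 + 29*π/2) + (-1152/7 + 209*π/2) = -1224/7 + 119*π.


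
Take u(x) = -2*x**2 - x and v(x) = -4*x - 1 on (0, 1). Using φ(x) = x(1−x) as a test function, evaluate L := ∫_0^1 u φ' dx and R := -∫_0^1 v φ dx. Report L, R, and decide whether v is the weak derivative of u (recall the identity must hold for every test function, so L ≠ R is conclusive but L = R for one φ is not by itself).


LHS = 1/2, RHS = 1/2. Yes, v = u' weakly.

u(x) = -2*x**2 - x, classical derivative u'(x) = -4*x - 1.
φ(x) = x(1−x), so φ'(x) = 1 - 2*x.
Note φ(0) = φ(1) = 0, so the boundary term u·φ vanishes.
LHS = ∫_0^1 u(x) φ'(x) dx = ∫_0^1 (4*x^3 - x) dx. Term by term:
  ∫_0^1 4*x^3 dx = 1;  ∫_0^1 -x dx = -1/2.
Sum: 1 − 1/2 = 1/2.
So LHS = 1/2.
∫_0^1 v(x) φ(x) dx = ∫_0^1 (4*x^3 - 3*x^2 - x) dx. Term by term:
  ∫_0^1 4*x^3 dx = 1;  ∫_0^1 -3*x^2 dx = -1;  ∫_0^1 -x dx = -1/2.
Sum: 1 − 1 − 1/2 = -1/2.
So RHS = -∫_0^1 v(x) φ(x) dx = 1/2.
LHS = RHS, so the identity holds for this test φ.
Moreover u is smooth here and v(x) = u'(x) = -4*x - 1 pointwise, so the identity holds for every test function. Hence v is the weak derivative of u.


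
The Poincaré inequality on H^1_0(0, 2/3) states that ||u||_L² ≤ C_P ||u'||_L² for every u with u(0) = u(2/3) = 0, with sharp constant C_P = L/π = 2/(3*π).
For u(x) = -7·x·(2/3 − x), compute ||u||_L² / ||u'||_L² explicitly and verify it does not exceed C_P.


||u||_L² / ||u'||_L² = sqrt(10)/15 < C_P = 2/(3*π).

u(x) = -7·x·(2/3 − x), so u'(x) = 14*x - 14/3.
u(x) = -7·x·(2/3 − x) vanishes at x = 0 and x = 2/3, so u ∈ H^1_0(0, 2/3). Differentiate via the product rule and integrate the resulting polynomials term by term.
  ∫_0^2/3 u² dx = ∫_0^2/3 (49*x^4 - 196*x^3/3 + 196*x^2/9) dx. Term by term:
    ∫_0^2/3 49*x^4 dx = 1568/1215;  ∫_0^2/3 -196*x^3/3 dx = -784/243;  ∫_0^2/3 196*x^2/9 dx = 1568/729.
  Sum: 1568/1215 − 784/243 + 1568/729 = 784/3645.
  ∫_0^2/3 (u')² dx = ∫_0^2/3 (196*x^2 - 392*x/3 + 196/9) dx. Term by term:
    ∫_0^2/3 196*x^2 dx = 1568/81;  ∫_0^2/3 -392*x/3 dx = -784/27;  ∫_0^2/3 196/9 dx = 392/27.
  Sum: 1568/81 − 784/27 + 392/27 = 392/81.
∫_0^2/3 u² dx = 784/3645, so ||u||_L² = 28*sqrt(5)/135.
∫_0^2/3 (u')² dx = 392/81, so ||u'||_L² = 14*sqrt(2)/9.
Ratio ||u||_L² / ||u'||_L² = sqrt(10)/15.
Sharp Poincaré constant on H^1_0(0, 2/3) is C_P = L/π = 2/(3*π), achieved by sin(3*π/2·x).
A polynomial bump cannot attain the sharp Poincaré constant (only the first sine eigenfunction does), so the ratio is strictly less than C_P, consistent with ||u||_L² ≤ C_P ||u'||_L².


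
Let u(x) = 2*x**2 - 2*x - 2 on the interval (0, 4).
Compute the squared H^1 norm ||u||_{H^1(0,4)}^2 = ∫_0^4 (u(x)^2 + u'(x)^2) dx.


||u||_{H^1}^2 = 2656/5

The H^1 norm (squared) on an interval (0, L) is
  ||u||_{H^1}^2 = ∫_0^L u(x)^2 dx + ∫_0^L u'(x)^2 dx.
Compute u'(x) = 4*x - 2.
Then u(x)^2 = 4*x**4 - 8*x**3 - 4*x**2 + 8*x + 4 and u'(x)^2 = 16*x**2 - 16*x + 4.
Integrate each monomial from 0 to 4 using ∫_0^4 c·x^n dx = c·4^(n+1)/(n+1):
  ∫_0^4 u(x)^2 dx = ∫_0^4 (4*x^4 - 8*x^3 - 4*x^2 + 8*x + 4) dx. Term by term:
    ∫_0^4 4*x^4 dx = 4096/5;  ∫_0^4 -8*x^3 dx = -512;  ∫_0^4 -4*x^2 dx = -256/3;
    ∫_0^4 8*x dx = 64;  ∫_0^4 4 dx = 16.
  Sum: 4096/5 − 512 − 256/3 + 64 + 16 = 4528/15.
  ∫_0^4 u'(x)^2 dx = ∫_0^4 (16*x^2 - 16*x + 4) dx. Term by term:
    ∫_0^4 16*x^2 dx = 1024/3;  ∫_0^4 -16*x dx = -128;  ∫_0^4 4 dx = 16.
  Sum: 1024/3 − 128 + 16 = 688/3.
Adding: ||u||_{H^1}^2 = 4528/15 + 688/3 = 2656/5.


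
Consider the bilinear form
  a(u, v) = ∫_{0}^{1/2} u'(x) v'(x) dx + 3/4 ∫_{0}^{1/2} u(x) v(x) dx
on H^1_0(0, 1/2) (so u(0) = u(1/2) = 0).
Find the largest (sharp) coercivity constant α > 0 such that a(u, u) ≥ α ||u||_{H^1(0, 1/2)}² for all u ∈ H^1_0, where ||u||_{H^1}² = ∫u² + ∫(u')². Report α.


α = (3 + 16*π^2)/(4*(1 + 4*π^2))

Coercivity of a(·,·) on H^1_0(0, 1/2) means a(u, u) ≥ α ||u||_{H^1}² for every u ∈ H^1_0.
The interval has length L = 1/2, and Poincaré/coercivity depend only on L. Here a(u, u) = ∫(u')² + (3/4)·∫u².
Here 0 < c = 3/4 < 1. The condition a(u,u) ≥ α||u||_{H^1}² reads (1−α)∫(u')² ≥ (α−c)∫u². Any admissible α is ≤ 1 (rapidly oscillating u have ∫u²/∫(u')² → 0), and α = 1 would force 0 ≥ (1−c)∫u², impossible since c < 1; so 1−α > 0. By the sharp Poincaré inequality on H^1_0 of an interval of length L, ∫(u')² ≥ (π/L)²∫u² with equality for the first sine mode sin(π(x−x₀)/L) (x₀ the left endpoint), so the inequality holds for all u iff (1−α)(π/L)² ≥ α − c, i.e. α ≤ ((π/L)² + c)/((π/L)² + 1) = (1 + c(L/π)²)/(1 + (L/π)²). With (π/L)² = 4*π^2 and c = 3/4, the largest admissible constant is α = ((π/L)² + c)/((π/L)² + 1).
Simplifying, α = (3 + 16*π^2)/(4*(1 + 4*π^2)).


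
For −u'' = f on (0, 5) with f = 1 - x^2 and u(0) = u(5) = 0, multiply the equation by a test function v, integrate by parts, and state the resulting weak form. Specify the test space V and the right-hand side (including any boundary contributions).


V = H^1_0(0, 5) (so v(0) = v(5) = 0); weak form: ∫_0^5 u'v' dx = ∫_0^5 (1 - x^2) v dx for all v ∈ V.

Multiply both sides by a test function v and integrate from 0 to 5:
  ∫_0^5 −u''(x) v(x) dx = ∫_0^5 f(x) v(x) dx.
Integrate the LHS by parts once:
  ∫_0^5 −u'' v dx = −[u'(x) v(x)]_0^5 + ∫_0^5 u'(x) v'(x) dx.
Thus ∫_0^5 u'(x) v'(x) dx = ∫_0^5 f(x) v(x) dx + [u'(x) v(x)]_0^5.
Choose V so that boundary terms are either known or forced to vanish.
u is Dirichlet: u(0) = u(5) = 0. Let V = H^1_0(0, 5); then v(0) = v(5) = 0, and [u' v]_0^5 = 0.
Weak formulation: find u (satisfying any essential BC) such that ∫_0^5 u'(x) v'(x) dx = ∫_0^5 f v dx for all v ∈ V.
Substituting f(x) = 1 - x^2, the right-hand side is ∫_0^5 (1 - x^2) v dx.


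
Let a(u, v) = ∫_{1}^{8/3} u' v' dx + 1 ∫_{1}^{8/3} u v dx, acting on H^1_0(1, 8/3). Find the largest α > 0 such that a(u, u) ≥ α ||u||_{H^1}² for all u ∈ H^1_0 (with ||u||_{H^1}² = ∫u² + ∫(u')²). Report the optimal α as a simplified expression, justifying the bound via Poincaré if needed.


α = 1

Coercivity of a(·,·) on H^1_0(1, 8/3) means a(u, u) ≥ α ||u||_{H^1}² for every u ∈ H^1_0.
The interval has length L = 5/3, and Poincaré/coercivity depend only on L. Here a(u, u) = ∫(u')² + (1)·∫u².
Here c = 1 ≥ 1, so a(u,u) = ∫(u')² + c∫u² ≥ ∫(u')² + ∫u² = ||u||_{H^1}², i.e. α = 1 works. No larger α is possible: a(u,u) ≥ α||u||_{H^1}² means (1−α)∫(u')² ≥ (α−c)∫u², and for the modes u_n = sin(nπ(x−x₀)/L) (x₀ the left endpoint) one has ∫u_n²/∫(u_n')² = (L/(nπ))² → 0, so a(u_n,u_n)/||u_n||_{H^1}² → 1. Hence the optimal constant is α = 1.
Therefore α = 1.


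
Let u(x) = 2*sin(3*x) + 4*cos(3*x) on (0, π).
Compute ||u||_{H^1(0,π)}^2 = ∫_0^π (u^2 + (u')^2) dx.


||u||_{H^1(0,π)}^2 = 100*π

u'(x) = -12*sin(3*x) + 6*cos(3*x).
Expand u² and (u')² and integrate term by term on (0, π), using: for integers n ≥ 1, ∫_0^π sin²(nx) dx = ∫_0^π cos²(nx) dx = π/2; for n ≠ n', ∫_0^π sin(nx)sin(n'x) dx = ∫_0^π cos(nx)cos(n'x) dx = 0; and by product-to-sum, ∫_0^π sin(nx)cos(n'x) dx = ½∫_0^π [sin((n+n')x) + sin((n−n')x)] dx, which is 0 when n+n' is even and 2n/(n²−n'²) when n+n' is odd (it need not vanish on (0, π)).
  u² squared terms: (2)²·∫sin(3x)² dx = 4·π/2 = 2*π;  (4)²·∫cos(3x)² dx = 16·π/2 = 8*π.
  u² cross terms: 2·(2)·(4)·∫sin(3x)·cos(3x) dx = 16·(0) = 0.
  So ∫_0^π u² dx = 2*π + 8*π + 0 = 10*π.
  (u')² squared terms: (-12)²·∫sin(3x)² dx = 144·π/2 = 72*π;  (6)²·∫cos(3x)² dx = 36·π/2 = 18*π.
  (u')² cross terms: 2·(-12)·(6)·∫sin(3x)·cos(3x) dx = -144·(0) = 0.
  So ∫_0^π (u')² dx = 72*π + 18*π + 0 = 90*π.
||u||_{H^1}^2 = (10*π) + (90*π) = 100*π.


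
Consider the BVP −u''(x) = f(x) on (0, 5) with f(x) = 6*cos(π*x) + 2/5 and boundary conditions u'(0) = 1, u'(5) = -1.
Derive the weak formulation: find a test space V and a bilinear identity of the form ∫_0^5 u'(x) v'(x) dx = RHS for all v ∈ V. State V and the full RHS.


V = H^1(0, 5) (v unrestricted at boundary; u is determined up to an additive constant); weak form: ∫_0^5 u'v' dx = ∫_0^5 (6*cos(π*x) + 2/5) v dx − v(5) − v(0) for all v ∈ V.

Multiply both sides by a test function v and integrate from 0 to 5:
  ∫_0^5 −u''(x) v(x) dx = ∫_0^5 f(x) v(x) dx.
Integrate the LHS by parts once:
  ∫_0^5 −u'' v dx = −[u'(x) v(x)]_0^5 + ∫_0^5 u'(x) v'(x) dx.
Thus ∫_0^5 u'(x) v'(x) dx = ∫_0^5 f(x) v(x) dx + [u'(x) v(x)]_0^5.
Choose V so that boundary terms are either known or forced to vanish.
u has inhomogeneous Neumann u'(0) = 1, u'(5) = -1. [u' v]_0^5 = (-1)·v(5) − (1)·v(0) = − v(5) − v(0). Take V = H^1(0, 5); boundary term becomes part of RHS.
Weak formulation: find u (satisfying any essential BC) such that ∫_0^5 u'(x) v'(x) dx = ∫_0^5 f v dx − v(5) − v(0) for all v ∈ V (Neumann data are natural BCs: they enter the RHS as boundary terms).
Substituting f(x) = 6*cos(π*x) + 2/5, the right-hand side is ∫_0^5 (6*cos(π*x) + 2/5) v dx − v(5) − v(0).
Compatibility check (pure Neumann): taking v ≡ 1 ∈ V gives 0 = ∫_0^5 f dx + (-1) − (1), i.e. ∫_0^5 f dx must equal u'(0) − u'(5) = 2. Indeed ∫_0^5 (6*cos(π*x) + 2/5) dx = 2, so the data are compatible. The solution is then unique only up to an additive constant (fix it e.g. by requiring ∫_0^5 u dx = 0).


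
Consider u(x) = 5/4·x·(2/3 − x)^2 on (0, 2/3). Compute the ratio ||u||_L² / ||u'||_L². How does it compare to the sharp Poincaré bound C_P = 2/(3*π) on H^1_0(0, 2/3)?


||u||_L² / ||u'||_L² = sqrt(14)/21 < C_P = 2/(3*π).

u(x) = 5/4·x·(2/3 − x)^2, so u'(x) = 15*x^2/4 - 10*x/3 + 5/9.
u(x) = 5/4·x·(2/3 − x)^2 vanishes at x = 0 and x = 2/3, so u ∈ H^1_0(0, 2/3). Differentiate via the product rule and integrate the resulting polynomials term by term.
  ∫_0^2/3 u² dx = ∫_0^2/3 (25*x^6/16 - 25*x^5/6 + 25*x^4/6 - 50*x^3/27 + 25*x^2/81) dx. Term by term:
    ∫_0^2/3 25*x^6/16 dx = 200/15309;  ∫_0^2/3 -25*x^5/6 dx = -400/6561;  ∫_0^2/3 25*x^4/6 dx = 80/729;
    ∫_0^2/3 -50*x^3/27 dx = -200/2187;  ∫_0^2/3 25*x^2/81 dx = 200/6561.
  Sum: 200/15309 − 400/6561 + 80/729 − 200/2187 + 200/6561 = 40/45927.
  ∫_0^2/3 (u')² dx = ∫_0^2/3 (225*x^4/16 - 25*x^3 + 275*x^2/18 - 100*x/27 + 25/81) dx. Term by term:
    ∫_0^2/3 225*x^4/16 dx = 10/27;  ∫_0^2/3 -25*x^3 dx = -100/81;  ∫_0^2/3 275*x^2/18 dx = 1100/729;
    ∫_0^2/3 -100*x/27 dx = -200/243;  ∫_0^2/3 25/81 dx = 50/243.
  Sum: 10/27 − 100/81 + 1100/729 − 200/243 + 50/243 = 20/729.
∫_0^2/3 u² dx = 40/45927, so ||u||_L² = 2*sqrt(70)/567.
∫_0^2/3 (u')² dx = 20/729, so ||u'||_L² = 2*sqrt(5)/27.
Ratio ||u||_L² / ||u'||_L² = sqrt(14)/21.
Sharp Poincaré constant on H^1_0(0, 2/3) is C_P = L/π = 2/(3*π), achieved by sin(3*π/2·x).
A polynomial bump cannot attain the sharp Poincaré constant (only the first sine eigenfunction does), so the ratio is strictly less than C_P, consistent with ||u||_L² ≤ C_P ||u'||_L².


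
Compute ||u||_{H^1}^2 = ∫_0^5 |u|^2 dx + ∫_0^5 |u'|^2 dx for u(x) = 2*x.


||u||_{H^1}^2 = 560/3

The H^1 norm (squared) on an interval (0, L) is
  ||u||_{H^1}^2 = ∫_0^L u(x)^2 dx + ∫_0^L u'(x)^2 dx.
Compute u'(x) = 2.
Then u(x)^2 = 4*x**2 and u'(x)^2 = 4.
Integrate each monomial from 0 to 5 using ∫_0^5 c·x^n dx = c·5^(n+1)/(n+1):
  ∫_0^5 u(x)^2 dx = ∫_0^5 (4*x^2) dx. Term by term:
    ∫_0^5 4*x^2 dx = 500/3.
  ∫_0^5 u'(x)^2 dx = ∫_0^5 (4) dx. Term by term:
    ∫_0^5 4 dx = 20.
Adding: ||u||_{H^1}^2 = 500/3 + 20 = 560/3.


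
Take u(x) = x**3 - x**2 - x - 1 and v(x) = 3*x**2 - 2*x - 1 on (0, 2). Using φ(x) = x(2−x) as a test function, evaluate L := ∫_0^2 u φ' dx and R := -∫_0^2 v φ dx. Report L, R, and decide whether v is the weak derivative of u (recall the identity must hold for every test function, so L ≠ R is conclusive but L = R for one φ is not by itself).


LHS = -4/5, RHS = -4/5. Yes, v = u' weakly.

u(x) = x**3 - x**2 - x - 1, classical derivative u'(x) = 3*x**2 - 2*x - 1.
φ(x) = x(2−x), so φ'(x) = 2 - 2*x.
Note φ(0) = φ(2) = 0, so the boundary term u·φ vanishes.
LHS = ∫_0^2 u(x) φ'(x) dx = ∫_0^2 (-2*x^4 + 4*x^3 - 2) dx. Term by term:
  ∫_0^2 -2*x^4 dx = -64/5;  ∫_0^2 4*x^3 dx = 16;  ∫_0^2 -2 dx = -4.
Sum: -64/5 + 16 − 4 = -4/5.
So LHS = -4/5.
∫_0^2 v(x) φ(x) dx = ∫_0^2 (-3*x^4 + 8*x^3 - 3*x^2 - 2*x) dx. Term by term:
  ∫_0^2 -3*x^4 dx = -96/5;  ∫_0^2 8*x^3 dx = 32;  ∫_0^2 -3*x^2 dx = -8;
  ∫_0^2 -2*x dx = -4.
Sum: -96/5 + 32 − 8 − 4 = 4/5.
So RHS = -∫_0^2 v(x) φ(x) dx = -4/5.
LHS = RHS, so the identity holds for this test φ.
Moreover u is smooth here and v(x) = u'(x) = 3*x**2 - 2*x - 1 pointwise, so the identity holds for every test function. Hence v is the weak derivative of u.


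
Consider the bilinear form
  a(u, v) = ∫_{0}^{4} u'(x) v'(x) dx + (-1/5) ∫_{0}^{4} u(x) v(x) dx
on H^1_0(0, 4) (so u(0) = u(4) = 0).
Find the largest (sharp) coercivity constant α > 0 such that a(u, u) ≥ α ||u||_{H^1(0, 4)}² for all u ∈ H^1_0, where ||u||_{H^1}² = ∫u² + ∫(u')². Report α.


α = (-16/5 + π^2)/(π^2 + 16)

Coercivity of a(·,·) on H^1_0(0, 4) means a(u, u) ≥ α ||u||_{H^1}² for every u ∈ H^1_0.
The interval has length L = 4, and Poincaré/coercivity depend only on L. Here a(u, u) = ∫(u')² + (-1/5)·∫u².
Here c = -1/5 < 0 with |c| < (π/L)² = π^2/16, so coercivity still holds. The condition a(u,u) ≥ α||u||_{H^1}² reads (1−α)∫(u')² ≥ (α−c)∫u². Any admissible α is ≤ 1 (rapidly oscillating u have ∫u²/∫(u')² → 0), and α = 1 would force 0 ≥ (1−c)∫u², impossible since c < 1; so 1−α > 0. By the sharp Poincaré inequality on H^1_0 of an interval of length L, ∫(u')² ≥ (π/L)²∫u² with equality for the first sine mode sin(π(x−x₀)/L) (x₀ the left endpoint), so the inequality holds for all u iff (1−α)(π/L)² ≥ α − c, i.e. α ≤ ((π/L)² + c)/((π/L)² + 1) = (1 + c(L/π)²)/(1 + (L/π)²). (Direct route, valid since c ≤ 0: Poincaré gives c∫u² ≥ c(L/π)²∫(u')², so a(u,u) ≥ (1 + c(L/π)²)∫(u')², while ||u||_{H^1}² ≤ (1 + (L/π)²)∫(u')²; dividing yields the same α.) With (π/L)² = π^2/16 and c = -1/5, the largest admissible constant is α = ((π/L)² + c)/((π/L)² + 1).
Simplifying, α = (-16/5 + π^2)/(π^2 + 16).


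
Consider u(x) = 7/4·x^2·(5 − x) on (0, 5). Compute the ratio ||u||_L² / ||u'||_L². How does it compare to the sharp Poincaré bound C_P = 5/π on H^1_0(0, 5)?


||u||_L² / ||u'||_L² = 5*sqrt(14)/14 < C_P = 5/π.

u(x) = 7/4·x^2·(5 − x), so u'(x) = 7*x*(10 - 3*x)/4.
u(x) = 7/4·x^2·(5 − x) vanishes at x = 0 and x = 5, so u ∈ H^1_0(0, 5). Differentiate via the product rule and integrate the resulting polynomials term by term.
  ∫_0^5 u² dx = ∫_0^5 (49*x^6/16 - 245*x^5/8 + 1225*x^4/16) dx. Term by term:
    ∫_0^5 49*x^6/16 dx = 546875/16;  ∫_0^5 -245*x^5/8 dx = -3828125/48;  ∫_0^5 1225*x^4/16 dx = 765625/16.
  Sum: 546875/16 − 3828125/48 + 765625/16 = 109375/48.
  ∫_0^5 (u')² dx = ∫_0^5 (441*x^4/16 - 735*x^3/4 + 1225*x^2/4) dx. Term by term:
    ∫_0^5 441*x^4/16 dx = 275625/16;  ∫_0^5 -735*x^3/4 dx = -459375/16;  ∫_0^5 1225*x^2/4 dx = 153125/12.
  Sum: 275625/16 − 459375/16 + 153125/12 = 30625/24.
∫_0^5 u² dx = 109375/48, so ||u||_L² = 125*sqrt(21)/12.
∫_0^5 (u')² dx = 30625/24, so ||u'||_L² = 175*sqrt(6)/12.
Ratio ||u||_L² / ||u'||_L² = 5*sqrt(14)/14.
Sharp Poincaré constant on H^1_0(0, 5) is C_P = L/π = 5/π, achieved by sin(π/5·x).
A polynomial bump cannot attain the sharp Poincaré constant (only the first sine eigenfunction does), so the ratio is strictly less than C_P, consistent with ||u||_L² ≤ C_P ||u'||_L².


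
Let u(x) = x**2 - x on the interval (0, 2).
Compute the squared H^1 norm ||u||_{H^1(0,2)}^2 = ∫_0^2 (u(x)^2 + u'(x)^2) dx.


||u||_{H^1}^2 = 86/15

The H^1 norm (squared) on an interval (0, L) is
  ||u||_{H^1}^2 = ∫_0^L u(x)^2 dx + ∫_0^L u'(x)^2 dx.
Compute u'(x) = 2*x - 1.
Then u(x)^2 = x**4 - 2*x**3 + x**2 and u'(x)^2 = 4*x**2 - 4*x + 1.
Integrate each monomial from 0 to 2 using ∫_0^2 c·x^n dx = c·2^(n+1)/(n+1):
  ∫_0^2 u(x)^2 dx = ∫_0^2 (x^4 - 2*x^3 + x^2) dx. Term by term:
    ∫_0^2 x^4 dx = 32/5;  ∫_0^2 -2*x^3 dx = -8;  ∫_0^2 x^2 dx = 8/3.
  Sum: 32/5 − 8 + 8/3 = 16/15.
  ∫_0^2 u'(x)^2 dx = ∫_0^2 (4*x^2 - 4*x + 1) dx. Term by term:
    ∫_0^2 4*x^2 dx = 32/3;  ∫_0^2 -4*x dx = -8;  ∫_0^2 1 dx = 2.
  Sum: 32/3 − 8 + 2 = 14/3.
Adding: ||u||_{H^1}^2 = 16/15 + 14/3 = 86/15.


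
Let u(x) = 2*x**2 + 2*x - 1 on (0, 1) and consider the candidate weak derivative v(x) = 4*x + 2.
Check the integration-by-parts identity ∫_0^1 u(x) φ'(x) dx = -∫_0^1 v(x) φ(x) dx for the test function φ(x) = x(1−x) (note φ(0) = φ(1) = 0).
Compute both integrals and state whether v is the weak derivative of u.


LHS = -2/3, RHS = -2/3. Yes, v = u' weakly.

u(x) = 2*x**2 + 2*x - 1, classical derivative u'(x) = 4*x + 2.
φ(x) = x(1−x), so φ'(x) = 1 - 2*x.
Note φ(0) = φ(1) = 0, so the boundary term u·φ vanishes.
LHS = ∫_0^1 u(x) φ'(x) dx = ∫_0^1 (-4*x^3 - 2*x^2 + 4*x - 1) dx. Term by term:
  ∫_0^1 -4*x^3 dx = -1;  ∫_0^1 -2*x^2 dx = -2/3;  ∫_0^1 4*x dx = 2;
  ∫_0^1 -1 dx = -1.
Sum: -1 − 2/3 + 2 − 1 = -2/3.
So LHS = -2/3.
∫_0^1 v(x) φ(x) dx = ∫_0^1 (-4*x^3 + 2*x^2 + 2*x) dx. Term by term:
  ∫_0^1 -4*x^3 dx = -1;  ∫_0^1 2*x^2 dx = 2/3;  ∫_0^1 2*x dx = 1.
Sum: -1 + 2/3 + 1 = 2/3.
So RHS = -∫_0^1 v(x) φ(x) dx = -2/3.
LHS = RHS, so the identity holds for this test φ.
Moreover u is smooth here and v(x) = u'(x) = 4*x + 2 pointwise, so the identity holds for every test function. Hence v is the weak derivative of u.


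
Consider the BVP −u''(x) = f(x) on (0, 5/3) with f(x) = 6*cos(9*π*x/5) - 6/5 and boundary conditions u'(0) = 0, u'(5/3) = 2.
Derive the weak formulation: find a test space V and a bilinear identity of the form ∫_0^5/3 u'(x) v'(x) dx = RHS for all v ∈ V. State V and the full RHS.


V = H^1(0, 5/3) (v unrestricted at boundary; u is determined up to an additive constant); weak form: ∫_0^5/3 u'v' dx = ∫_0^5/3 (6*cos(9*π*x/5) - 6/5) v dx + 2·v(5/3) for all v ∈ V.

Multiply both sides by a test function v and integrate from 0 to 5/3:
  ∫_0^5/3 −u''(x) v(x) dx = ∫_0^5/3 f(x) v(x) dx.
Integrate the LHS by parts once:
  ∫_0^5/3 −u'' v dx = −[u'(x) v(x)]_0^5/3 + ∫_0^5/3 u'(x) v'(x) dx.
Thus ∫_0^5/3 u'(x) v'(x) dx = ∫_0^5/3 f(x) v(x) dx + [u'(x) v(x)]_0^5/3.
Choose V so that boundary terms are either known or forced to vanish.
u has inhomogeneous Neumann u'(0) = 0, u'(5/3) = 2. [u' v]_0^5/3 = (2)·v(5/3) − (0)·v(0) = 2·v(5/3). Take V = H^1(0, 5/3); boundary term becomes part of RHS.
Weak formulation: find u (satisfying any essential BC) such that ∫_0^5/3 u'(x) v'(x) dx = ∫_0^5/3 f v dx + 2·v(5/3) for all v ∈ V (Neumann data are natural BCs: they enter the RHS as boundary terms).
Substituting f(x) = 6*cos(9*π*x/5) - 6/5, the right-hand side is ∫_0^5/3 (6*cos(9*π*x/5) - 6/5) v dx + 2·v(5/3).
Compatibility check (pure Neumann): taking v ≡ 1 ∈ V gives 0 = ∫_0^5/3 f dx + (2) − (0), i.e. ∫_0^5/3 f dx must equal u'(0) − u'(5/3) = -2. Indeed ∫_0^5/3 (6*cos(9*π*x/5) - 6/5) dx = -2, so the data are compatible. The solution is then unique only up to an additive constant (fix it e.g. by requiring ∫_0^5/3 u dx = 0).


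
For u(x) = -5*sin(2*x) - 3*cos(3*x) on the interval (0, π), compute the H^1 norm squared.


||u||_{H^1(0,π)}^2 = -240 + 215*π/2

u'(x) = 9*sin(3*x) - 10*cos(2*x).
Expand u² and (u')² and integrate term by term on (0, π), using: for integers n ≥ 1, ∫_0^π sin²(nx) dx = ∫_0^π cos²(nx) dx = π/2; for n ≠ n', ∫_0^π sin(nx)sin(n'x) dx = ∫_0^π cos(nx)cos(n'x) dx = 0; and by product-to-sum, ∫_0^π sin(nx)cos(n'x) dx = ½∫_0^π [sin((n+n')x) + sin((n−n')x)] dx, which is 0 when n+n' is even and 2n/(n²−n'²) when n+n' is odd (it need not vanish on (0, π)).
  u² squared terms: (-5)²·∫sin(2x)² dx = 25·π/2 = 25*π/2;  (-3)²·∫cos(3x)² dx = 9·π/2 = 9*π/2.
  u² cross terms: 2·(-5)·(-3)·∫sin(2x)·cos(3x) dx = 30·(-4/5) = -24.
  So ∫_0^π u² dx = 25*π/2 + 9*π/2 − 24 = -24 + 17*π.
  (u')² squared terms: (-10)²·∫cos(2x)² dx = 100·π/2 = 50*π;  (9)²·∫sin(3x)² dx = 81·π/2 = 81*π/2.
  (u')² cross terms: 2·(-10)·(9)·∫cos(2x)·sin(3x) dx = -180·(6/5) = -216.
  So ∫_0^π (u')² dx = 50*π + 81*π/2 − 216 = -216 + 181*π/2.
||u||_{H^1}^2 = (-24 + 17*π) + (-216 + 181*π/2) = -240 + 215*π/2.


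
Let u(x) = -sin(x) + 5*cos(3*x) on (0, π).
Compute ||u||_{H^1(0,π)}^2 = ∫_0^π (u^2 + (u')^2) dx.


||u||_{H^1(0,π)}^2 = 126*π

u'(x) = -15*sin(3*x) - cos(x).
Expand u² and (u')² and integrate term by term on (0, π), using: for integers n ≥ 1, ∫_0^π sin²(nx) dx = ∫_0^π cos²(nx) dx = π/2; for n ≠ n', ∫_0^π sin(nx)sin(n'x) dx = ∫_0^π cos(nx)cos(n'x) dx = 0; and by product-to-sum, ∫_0^π sin(nx)cos(n'x) dx = ½∫_0^π [sin((n+n')x) + sin((n−n')x)] dx, which is 0 when n+n' is even and 2n/(n²−n'²) when n+n' is odd (it need not vanish on (0, π)).
  u² squared terms: (-1)²·∫sin(x)² dx = 1·π/2 = π/2;  (5)²·∫cos(3x)² dx = 25·π/2 = 25*π/2.
  u² cross terms: 2·(-1)·(5)·∫sin(x)·cos(3x) dx = -10·(0) = 0.
  So ∫_0^π u² dx = π/2 + 25*π/2 + 0 = 13*π.
  (u')² squared terms: (-1)²·∫cos(x)² dx = 1·π/2 = π/2;  (-15)²·∫sin(3x)² dx = 225·π/2 = 225*π/2.
  (u')² cross terms: 2·(-1)·(-15)·∫cos(x)·sin(3x) dx = 30·(0) = 0.
  So ∫_0^π (u')² dx = π/2 + 225*π/2 + 0 = 113*π.
||u||_{H^1}^2 = (13*π) + (113*π) = 126*π.


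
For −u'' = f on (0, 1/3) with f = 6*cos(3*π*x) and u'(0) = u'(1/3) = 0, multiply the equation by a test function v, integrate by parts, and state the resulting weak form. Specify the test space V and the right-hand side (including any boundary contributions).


V = H^1(0, 1/3) (no boundary constraint on v; u is determined up to an additive constant); weak form: ∫_0^1/3 u'v' dx = ∫_0^1/3 (6*cos(3*π*x)) v dx for all v ∈ V.

Multiply both sides by a test function v and integrate from 0 to 1/3:
  ∫_0^1/3 −u''(x) v(x) dx = ∫_0^1/3 f(x) v(x) dx.
Integrate the LHS by parts once:
  ∫_0^1/3 −u'' v dx = −[u'(x) v(x)]_0^1/3 + ∫_0^1/3 u'(x) v'(x) dx.
Thus ∫_0^1/3 u'(x) v'(x) dx = ∫_0^1/3 f(x) v(x) dx + [u'(x) v(x)]_0^1/3.
Choose V so that boundary terms are either known or forced to vanish.
u has homogeneous Neumann: u'(0) = u'(1/3) = 0. So [u' v]_0^1/3 = 0·v(1/3) − 0·v(0) = 0 for any v; take V = H^1(0, 1/3).
Weak formulation: find u (satisfying any essential BC) such that ∫_0^1/3 u'(x) v'(x) dx = ∫_0^1/3 f v dx for all v ∈ V (homogeneous Neumann, so boundary terms vanish).
Substituting f(x) = 6*cos(3*π*x), the right-hand side is ∫_0^1/3 (6*cos(3*π*x)) v dx.
Compatibility check (pure Neumann): taking v ≡ 1 ∈ V gives 0 = ∫_0^1/3 f dx + (0) − (0), i.e. ∫_0^1/3 f dx must equal u'(0) − u'(1/3) = 0. Indeed ∫_0^1/3 (6*cos(3*π*x)) dx = 0, so the data are compatible. The solution is then unique only up to an additive constant (fix it e.g. by requiring ∫_0^1/3 u dx = 0).


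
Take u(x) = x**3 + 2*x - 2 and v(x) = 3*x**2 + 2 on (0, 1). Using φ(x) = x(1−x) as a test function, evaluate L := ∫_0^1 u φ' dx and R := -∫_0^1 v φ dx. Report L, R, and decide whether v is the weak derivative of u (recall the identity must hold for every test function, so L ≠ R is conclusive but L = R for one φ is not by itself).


LHS = -29/60, RHS = -29/60. Yes, v = u' weakly.

u(x) = x**3 + 2*x - 2, classical derivative u'(x) = 3*x**2 + 2.
φ(x) = x(1−x), so φ'(x) = 1 - 2*x.
Note φ(0) = φ(1) = 0, so the boundary term u·φ vanishes.
LHS = ∫_0^1 u(x) φ'(x) dx = ∫_0^1 (-2*x^4 + x^3 - 4*x^2 + 6*x - 2) dx. Term by term:
  ∫_0^1 -2*x^4 dx = -2/5;  ∫_0^1 x^3 dx = 1/4;  ∫_0^1 -4*x^2 dx = -4/3;
  ∫_0^1 6*x dx = 3;  ∫_0^1 -2 dx = -2.
Sum: -2/5 + 1/4 − 4/3 + 3 − 2 = -29/60.
So LHS = -29/60.
∫_0^1 v(x) φ(x) dx = ∫_0^1 (-3*x^4 + 3*x^3 - 2*x^2 + 2*x) dx. Term by term:
  ∫_0^1 -3*x^4 dx = -3/5;  ∫_0^1 3*x^3 dx = 3/4;  ∫_0^1 -2*x^2 dx = -2/3;
  ∫_0^1 2*x dx = 1.
Sum: -3/5 + 3/4 − 2/3 + 1 = 29/60.
So RHS = -∫_0^1 v(x) φ(x) dx = -29/60.
LHS = RHS, so the identity holds for this test φ.
Moreover u is smooth here and v(x) = u'(x) = 3*x**2 + 2 pointwise, so the identity holds for every test function. Hence v is the weak derivative of u.
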